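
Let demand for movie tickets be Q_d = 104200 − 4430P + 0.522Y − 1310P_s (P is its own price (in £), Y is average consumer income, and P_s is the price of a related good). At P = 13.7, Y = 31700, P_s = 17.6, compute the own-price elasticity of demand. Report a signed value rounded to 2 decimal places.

At the given values, Q_d = 104200 − 4430(13.7) + 0.522(31700) − 1310(17.6) = 37000.4.
∂Q_d/∂P = −4430.
E = (-4430) × (13.7/37000.4) = -1.6402…

-1.64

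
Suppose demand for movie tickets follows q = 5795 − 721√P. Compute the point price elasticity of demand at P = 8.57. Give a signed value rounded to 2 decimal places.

-0.29

dq/dP = −721/(2√P) = -123.144. At P = 8.57, q = 3684.3.
Ed = (dq/dP)·(P/q) = (-123.144) × (8.57/3684.3) = -0.2864…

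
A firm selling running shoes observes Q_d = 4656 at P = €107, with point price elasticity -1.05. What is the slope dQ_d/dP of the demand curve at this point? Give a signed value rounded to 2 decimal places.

-45.69

Ed = (dQ_d/dP)·(P/Q_d) ⇒ dQ_d/dP = Ed·Q_d/P = (-1.05)·4656/107 = -45.6897…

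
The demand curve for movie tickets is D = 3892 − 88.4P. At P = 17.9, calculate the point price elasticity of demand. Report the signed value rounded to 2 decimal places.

-0.69

dD/dP = −88.4. At P = 17.9, D = 3892 − 88.4(17.9) = 2309.64.
Ed = (dD/dP)·(P/D) = −88.4 × (17.9/2309.64) = -0.6851…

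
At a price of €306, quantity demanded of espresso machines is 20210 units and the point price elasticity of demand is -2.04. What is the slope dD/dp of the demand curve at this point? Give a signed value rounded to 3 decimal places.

Ed = (dD/dp)·(p/D) ⇒ dD/dp = Ed·D/p = (-2.04)·20210/306 = -134.73333…

-134.733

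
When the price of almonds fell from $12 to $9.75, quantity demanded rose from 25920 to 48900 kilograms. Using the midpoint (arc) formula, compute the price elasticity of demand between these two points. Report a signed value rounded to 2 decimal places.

%ΔQ = (48900 − 25920) / [(25920 + 48900)/2] = 22980/37410 = 0.614274…
%ΔP = (9.75 − 12) / [(12 + 9.75)/2] = -2.25/10.875 = -0.206896…
Arc Ed = %ΔQ / %ΔP = (22980/37410) / (-2.25/10.875) = -2.9689…

-2.97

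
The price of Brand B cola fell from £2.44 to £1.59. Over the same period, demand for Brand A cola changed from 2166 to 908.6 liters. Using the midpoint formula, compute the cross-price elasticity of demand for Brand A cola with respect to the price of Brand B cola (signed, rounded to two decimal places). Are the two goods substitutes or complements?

%ΔQ_{Brand A cola} = (908.6 − 2166)/avg = -1257.4/1537.3 = -0.817927…
%ΔP_{Brand B cola} = (1.59 − 2.44)/avg = -0.85/2.015 = -0.421836…
E_cross = (-1257.4/1537.3) / (-0.85/2.015) = 1.9389…
E_cross > 0 ⇒ the goods are substitutes.

1.94; substitutes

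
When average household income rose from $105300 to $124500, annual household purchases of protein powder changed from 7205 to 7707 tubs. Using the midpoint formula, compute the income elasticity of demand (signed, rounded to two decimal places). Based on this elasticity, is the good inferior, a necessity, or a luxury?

%ΔQ = (7707 − 7205)/[( 7205 + 7707)/2] = 502/7456 = 0.067328…
%ΔIncome = (124500 − 105300)/[( 105300 + 124500)/2] = 19200/114900 = 0.167101…
E_income = (502/7456) / (19200/114900) = 0.4029…
0 < E_income < 1 ⇒ normal good, necessity.

0.40; necessity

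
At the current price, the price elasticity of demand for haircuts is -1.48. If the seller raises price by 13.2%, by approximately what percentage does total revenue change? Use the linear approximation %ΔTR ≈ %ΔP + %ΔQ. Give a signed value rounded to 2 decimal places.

-6.34%

%ΔQ ≈ Ed × %ΔP = (-1.48) × (+13.2%) = -19.5360%
%ΔTR ≈ %ΔP + %ΔQ = (+13.2%) + (-19.5360%) = -6.3360%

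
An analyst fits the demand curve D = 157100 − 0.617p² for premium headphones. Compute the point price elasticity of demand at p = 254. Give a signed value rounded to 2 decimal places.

-0.68

dD/dp = −2·0.617·p = -313.436. At p = 254, D = 117293.628.
Ed = (dD/dp)·(p/D) = (-313.436) × (254/117293.628) = -0.6787…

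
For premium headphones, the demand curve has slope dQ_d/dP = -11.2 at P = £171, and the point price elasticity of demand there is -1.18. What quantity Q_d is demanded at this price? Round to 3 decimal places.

Ed = (dQ_d/dP)·(P/Q_d) ⇒ Q_d = (dQ_d/dP)·P/Ed = (-11.2)·171/(-1.18) = 1623.05084…

1623.051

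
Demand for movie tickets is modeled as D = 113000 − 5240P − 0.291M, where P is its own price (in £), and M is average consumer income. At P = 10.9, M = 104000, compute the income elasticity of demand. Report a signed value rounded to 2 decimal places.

At the given values, D = 113000 − 5240(10.9) − 0.291(104000) = 25620.
∂D/∂M = -0.291.
E = (-0.291) × (104000/25620) = -1.1812…

-1.18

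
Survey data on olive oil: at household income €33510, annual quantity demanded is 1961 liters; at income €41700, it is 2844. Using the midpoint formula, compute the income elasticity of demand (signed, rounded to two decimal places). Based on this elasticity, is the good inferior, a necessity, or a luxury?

1.69; luxury

%ΔQ = (2844 − 1961)/[( 1961 + 2844)/2] = 883/2402.5 = 0.367533…
%ΔIncome = (41700 − 33510)/[( 33510 + 41700)/2] = 8190/37605 = 0.217790…
E_income = (883/2402.5) / (8190/37605) = 1.6875…
E_income > 1 ⇒ normal good, luxury.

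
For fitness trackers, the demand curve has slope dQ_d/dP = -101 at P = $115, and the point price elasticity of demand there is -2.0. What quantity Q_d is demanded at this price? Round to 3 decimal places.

5807.500

Ed = (dQ_d/dP)·(P/Q_d) ⇒ Q_d = (dQ_d/dP)·P/Ed = (-101)·115/(-2.0) = 5807.5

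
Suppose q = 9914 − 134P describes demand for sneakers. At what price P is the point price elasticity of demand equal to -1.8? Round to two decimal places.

47.56

Ed = −134P/(9914 − 134P). Set this equal to -1.8:
134P = 1.8·(9914 − 134P) ⇒ 134P(1 + 1.8) = 1.8·9914
P = 1.8·9914 / (134·2.8) = 47.5618…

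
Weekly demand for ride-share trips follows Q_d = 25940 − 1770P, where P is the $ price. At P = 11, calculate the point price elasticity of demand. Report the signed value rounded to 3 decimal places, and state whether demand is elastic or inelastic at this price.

dQ_d/dP = −1770. At P = 11, Q_d = 25940 − 1770(11) = 6470.
Ed = (dQ_d/dP)·(P/Q_d) = −1770 × (11/6470) = -3.00927…
|Ed| = 3.009 > 1, so demand is elastic.

-3.009; elastic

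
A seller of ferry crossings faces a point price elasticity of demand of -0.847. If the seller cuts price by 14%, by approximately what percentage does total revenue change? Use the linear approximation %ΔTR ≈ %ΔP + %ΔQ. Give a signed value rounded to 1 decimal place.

-2.1%

%ΔQ ≈ Ed × %ΔP = (-0.847) × (-14%) = +11.8580%
%ΔTR ≈ %ΔP + %ΔQ = (-14%) + (+11.8580%) = -2.1420%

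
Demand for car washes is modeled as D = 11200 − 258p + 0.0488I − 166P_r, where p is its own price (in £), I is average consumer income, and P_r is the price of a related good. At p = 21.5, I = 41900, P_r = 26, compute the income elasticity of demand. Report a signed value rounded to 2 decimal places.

0.60

At the given values, D = 11200 − 258(21.5) + 0.0488(41900) − 166(26) = 3381.72.
∂D/∂I = 0.0488.
E = (0.0488) × (41900/3381.72) = 0.6046…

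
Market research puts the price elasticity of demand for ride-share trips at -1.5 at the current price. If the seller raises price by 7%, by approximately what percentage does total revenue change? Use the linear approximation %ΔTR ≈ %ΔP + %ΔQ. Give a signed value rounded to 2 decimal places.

-3.50%

%ΔQ ≈ Ed × %ΔP = (-1.5) × (+7%) = -10.5000%
%ΔTR ≈ %ΔP + %ΔQ = (+7%) + (-10.5000%) = -3.5000%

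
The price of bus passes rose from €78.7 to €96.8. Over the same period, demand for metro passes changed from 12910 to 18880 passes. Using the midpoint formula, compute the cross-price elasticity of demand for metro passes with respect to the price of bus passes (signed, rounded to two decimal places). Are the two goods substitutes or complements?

%ΔQ_{metro passes} = (18880 − 12910)/avg = 5970/15895 = 0.375589…
%ΔP_{bus passes} = (96.8 − 78.7)/avg = 18.1/87.75 = 0.206267…
E_cross = (5970/15895) / (18.1/87.75) = 1.8208…
E_cross > 0 ⇒ the goods are substitutes.

1.82; substitutes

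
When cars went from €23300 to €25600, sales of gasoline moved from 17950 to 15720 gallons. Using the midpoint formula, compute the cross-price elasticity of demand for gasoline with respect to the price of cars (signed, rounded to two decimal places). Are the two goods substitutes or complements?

-1.41; complements

%ΔQ_{gasoline} = (15720 − 17950)/avg = -2230/16835 = -0.132462…
%ΔP_{cars} = (25600 − 23300)/avg = 2300/24450 = 0.094069…
E_cross = (-2230/16835) / (2300/24450) = -1.4081…
E_cross < 0 ⇒ the goods are complements.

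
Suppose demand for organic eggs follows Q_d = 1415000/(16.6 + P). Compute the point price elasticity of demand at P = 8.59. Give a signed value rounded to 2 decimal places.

dQ_d/dP = −1415000/(16.6 + P)² = -2229.98. At P = 8.59, Q_d = 56173.1.
Ed = (dQ_d/dP)·(P/Q_d) = (-2229.98) × (8.59/56173.1) = -0.3410…

-0.34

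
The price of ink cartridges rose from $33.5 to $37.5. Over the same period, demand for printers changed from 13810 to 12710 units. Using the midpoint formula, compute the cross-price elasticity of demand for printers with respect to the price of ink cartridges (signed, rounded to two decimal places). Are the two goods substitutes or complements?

-0.74; complements

%ΔQ_{printers} = (12710 − 13810)/avg = -1100/13260 = -0.082956…
%ΔP_{ink cartridges} = (37.5 − 33.5)/avg = 4/35.5 = 0.112676…
E_cross = (-1100/13260) / (4/35.5) = -0.7362…
E_cross < 0 ⇒ the goods are complements.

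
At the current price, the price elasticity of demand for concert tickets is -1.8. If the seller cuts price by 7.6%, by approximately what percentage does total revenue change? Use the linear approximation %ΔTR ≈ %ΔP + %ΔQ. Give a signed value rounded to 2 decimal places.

+6.08%

%ΔQ ≈ Ed × %ΔP = (-1.8) × (-7.6%) = +13.6800%
%ΔTR ≈ %ΔP + %ΔQ = (-7.6%) + (+13.6800%) = +6.0800%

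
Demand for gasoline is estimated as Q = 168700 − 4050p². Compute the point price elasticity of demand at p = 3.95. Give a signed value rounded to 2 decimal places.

-1.20

dQ/dp = −2·4050·p = -31995. At p = 3.95, Q = 105509.875.
Ed = (dQ/dp)·(p/Q) = (-31995) × (3.95/105509.875) = -1.1978…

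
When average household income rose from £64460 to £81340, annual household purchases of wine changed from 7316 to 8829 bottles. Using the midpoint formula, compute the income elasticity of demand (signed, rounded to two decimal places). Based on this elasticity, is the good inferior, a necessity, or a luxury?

%ΔQ = (8829 − 7316)/[( 7316 + 8829)/2] = 1513/8072.5 = 0.187426…
%ΔIncome = (81340 − 64460)/[( 64460 + 81340)/2] = 16880/72900 = 0.231550…
E_income = (1513/8072.5) / (16880/72900) = 0.8094…
0 < E_income < 1 ⇒ normal good, necessity.

0.81; necessity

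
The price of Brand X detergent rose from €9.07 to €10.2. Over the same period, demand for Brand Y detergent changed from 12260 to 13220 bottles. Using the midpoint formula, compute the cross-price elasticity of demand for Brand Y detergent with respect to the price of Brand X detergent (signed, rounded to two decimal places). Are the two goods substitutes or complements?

%ΔQ_{Brand Y detergent} = (13220 − 12260)/avg = 960/12740 = 0.075353…
%ΔP_{Brand X detergent} = (10.2 − 9.07)/avg = 1.13/9.635 = 0.117280…
E_cross = (960/12740) / (1.13/9.635) = 0.6425…
E_cross > 0 ⇒ the goods are substitutes.

0.64; substitutes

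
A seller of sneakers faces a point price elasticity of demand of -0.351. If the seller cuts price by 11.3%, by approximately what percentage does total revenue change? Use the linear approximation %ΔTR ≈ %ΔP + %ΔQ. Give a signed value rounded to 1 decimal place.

-7.3%

%ΔQ ≈ Ed × %ΔP = (-0.351) × (-11.3%) = +3.9663%
%ΔTR ≈ %ΔP + %ΔQ = (-11.3%) + (+3.9663%) = -7.3337%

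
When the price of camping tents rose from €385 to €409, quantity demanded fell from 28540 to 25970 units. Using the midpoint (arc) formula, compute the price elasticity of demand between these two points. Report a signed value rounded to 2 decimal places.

-1.56

%ΔQ = (25970 − 28540) / [(28540 + 25970)/2] = -2570/27255 = -0.094294…
%ΔP = (409 − 385) / [(385 + 409)/2] = 24/397 = 0.060453…
Arc Ed = %ΔQ / %ΔP = (-2570/27255) / (24/397) = -1.5597…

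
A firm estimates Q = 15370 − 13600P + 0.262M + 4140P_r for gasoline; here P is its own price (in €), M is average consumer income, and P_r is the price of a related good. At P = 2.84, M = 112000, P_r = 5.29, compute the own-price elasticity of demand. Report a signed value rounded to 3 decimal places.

At the given values, Q = 15370 − 13600(2.84) + 0.262(112000) + 4140(5.29) = 27990.6.
∂Q/∂P = −13600.
E = (-13600) × (2.84/27990.6) = -1.37989…

-1.380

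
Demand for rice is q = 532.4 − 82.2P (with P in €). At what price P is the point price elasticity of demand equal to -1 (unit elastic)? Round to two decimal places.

Ed = −82.2P/(532.4 − 82.2P). Set this equal to -1:
82.2P = 1·(532.4 − 82.2P) ⇒ 82.2P(1 + 1) = 1·532.4
P = 1·532.4 / (82.2·2) = 3.2384…

3.24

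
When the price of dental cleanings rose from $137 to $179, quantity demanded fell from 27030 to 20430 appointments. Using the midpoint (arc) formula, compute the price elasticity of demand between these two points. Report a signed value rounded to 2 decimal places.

%ΔQ = (20430 − 27030) / [(27030 + 20430)/2] = -6600/23730 = -0.278128…
%ΔP = (179 − 137) / [(137 + 179)/2] = 42/158 = 0.265822…
Arc Ed = %ΔQ / %ΔP = (-6600/23730) / (42/158) = -1.0462…

-1.05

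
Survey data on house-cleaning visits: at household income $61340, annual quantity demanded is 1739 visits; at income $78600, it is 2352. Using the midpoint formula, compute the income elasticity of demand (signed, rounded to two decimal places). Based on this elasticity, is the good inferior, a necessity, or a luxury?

%ΔQ = (2352 − 1739)/[( 1739 + 2352)/2] = 613/2045.5 = 0.299682…
%ΔIncome = (78600 − 61340)/[( 61340 + 78600)/2] = 17260/69970 = 0.246677…
E_income = (613/2045.5) / (17260/69970) = 1.2148…
E_income > 1 ⇒ normal good, luxury.

1.21; luxury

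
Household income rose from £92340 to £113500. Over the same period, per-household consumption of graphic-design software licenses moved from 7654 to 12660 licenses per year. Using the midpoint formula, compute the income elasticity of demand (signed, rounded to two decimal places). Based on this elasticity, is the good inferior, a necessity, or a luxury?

%ΔQ = (12660 − 7654)/[( 7654 + 12660)/2] = 5006/10157 = 0.492862…
%ΔIncome = (113500 − 92340)/[( 92340 + 113500)/2] = 21160/102920 = 0.205596…
E_income = (5006/10157) / (21160/102920) = 2.3972…
E_income > 1 ⇒ normal good, luxury.

2.40; luxury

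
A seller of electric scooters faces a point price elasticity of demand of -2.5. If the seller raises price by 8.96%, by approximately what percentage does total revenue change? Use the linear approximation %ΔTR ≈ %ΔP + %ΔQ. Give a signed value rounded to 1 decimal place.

%ΔQ ≈ Ed × %ΔP = (-2.5) × (+8.96%) = -22.4000%
%ΔTR ≈ %ΔP + %ΔQ = (+8.96%) + (-22.4000%) = -13.4400%

-13.4%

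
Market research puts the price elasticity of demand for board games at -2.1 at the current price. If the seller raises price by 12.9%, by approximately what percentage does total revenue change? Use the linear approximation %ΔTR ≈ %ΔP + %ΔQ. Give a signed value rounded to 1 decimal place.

-14.2%

%ΔQ ≈ Ed × %ΔP = (-2.1) × (+12.9%) = -27.0900%
%ΔTR ≈ %ΔP + %ΔQ = (+12.9%) + (-27.0900%) = -14.1900%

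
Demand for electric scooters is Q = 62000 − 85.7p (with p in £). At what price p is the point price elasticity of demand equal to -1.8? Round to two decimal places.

Ed = −85.7p/(62000 − 85.7p). Set this equal to -1.8:
85.7p = 1.8·(62000 − 85.7p) ⇒ 85.7p(1 + 1.8) = 1.8·62000
p = 1.8·62000 / (85.7·2.8) = 465.0775…

465.08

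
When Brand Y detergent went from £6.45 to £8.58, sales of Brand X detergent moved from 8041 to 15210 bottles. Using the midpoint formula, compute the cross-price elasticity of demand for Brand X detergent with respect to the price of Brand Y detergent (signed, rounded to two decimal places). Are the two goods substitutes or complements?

%ΔQ_{Brand X detergent} = (15210 − 8041)/avg = 7169/11625.5 = 0.616661…
%ΔP_{Brand Y detergent} = (8.58 − 6.45)/avg = 2.13/7.515 = 0.283433…
E_cross = (7169/11625.5) / (2.13/7.515) = 2.1756…
E_cross > 0 ⇒ the goods are substitutes.

2.18; substitutes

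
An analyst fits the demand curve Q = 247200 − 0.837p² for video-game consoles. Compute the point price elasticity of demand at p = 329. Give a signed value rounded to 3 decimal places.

dQ/dp = −2·0.837·p = -550.746. At p = 329, Q = 156602.283.
Ed = (dQ/dp)·(p/Q) = (-550.746) × (329/156602.283) = -1.15704…

-1.157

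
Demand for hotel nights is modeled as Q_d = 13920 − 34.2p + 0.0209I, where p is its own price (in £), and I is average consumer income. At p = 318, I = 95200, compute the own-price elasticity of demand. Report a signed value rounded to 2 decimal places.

-2.16

At the given values, Q_d = 13920 − 34.2(318) + 0.0209(95200) = 5034.08.
∂Q_d/∂p = −34.2.
E = (-34.2) × (318/5034.08) = -2.1603…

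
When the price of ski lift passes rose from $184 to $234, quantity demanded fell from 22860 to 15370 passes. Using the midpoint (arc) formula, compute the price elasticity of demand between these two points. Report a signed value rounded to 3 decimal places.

-1.638

%ΔQ = (15370 − 22860) / [(22860 + 15370)/2] = -7490/19115 = -0.391838…
%ΔP = (234 − 184) / [(184 + 234)/2] = 50/209 = 0.239234…
Arc Ed = %ΔQ / %ΔP = (-7490/19115) / (50/209) = -1.63788…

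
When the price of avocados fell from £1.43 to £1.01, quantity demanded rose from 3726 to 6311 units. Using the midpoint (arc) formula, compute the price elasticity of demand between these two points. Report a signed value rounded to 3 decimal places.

%ΔQ = (6311 − 3726) / [(3726 + 6311)/2] = 2585/5018.5 = 0.515094…
%ΔP = (1.01 − 1.43) / [(1.43 + 1.01)/2] = -0.42/1.22 = -0.344262…
Arc Ed = %ΔQ / %ΔP = (2585/5018.5) / (-0.42/1.22) = -1.49622…

-1.496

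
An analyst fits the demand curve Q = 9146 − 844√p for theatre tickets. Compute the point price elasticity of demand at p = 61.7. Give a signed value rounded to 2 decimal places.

dQ/dp = −844/(2√p) = -53.7242. At p = 61.7, Q = 2516.44.
Ed = (dQ/dp)·(p/Q) = (-53.7242) × (61.7/2516.44) = -1.3172…

-1.32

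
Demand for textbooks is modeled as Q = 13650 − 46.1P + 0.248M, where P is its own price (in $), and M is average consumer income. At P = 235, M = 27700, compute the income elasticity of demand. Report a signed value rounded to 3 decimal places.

0.709

At the given values, Q = 13650 − 46.1(235) + 0.248(27700) = 9686.1.
∂Q/∂M = 0.248.
E = (0.248) × (27700/9686.1) = 0.70922…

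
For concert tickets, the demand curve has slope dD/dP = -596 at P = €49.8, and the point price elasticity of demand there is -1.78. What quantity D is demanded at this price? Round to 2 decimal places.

16674.61

Ed = (dD/dP)·(P/D) ⇒ D = (dD/dP)·P/Ed = (-596)·49.8/(-1.78) = 16674.6067…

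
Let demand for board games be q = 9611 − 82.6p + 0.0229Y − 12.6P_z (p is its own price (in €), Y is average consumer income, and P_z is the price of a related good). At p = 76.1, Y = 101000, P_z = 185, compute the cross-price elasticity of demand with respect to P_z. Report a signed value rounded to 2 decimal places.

At the given values, q = 9611 − 82.6(76.1) + 0.0229(101000) − 12.6(185) = 3307.04.
∂q/∂P_z = -12.6.
E = (-12.6) × (185/3307.04) = -0.7048…

-0.70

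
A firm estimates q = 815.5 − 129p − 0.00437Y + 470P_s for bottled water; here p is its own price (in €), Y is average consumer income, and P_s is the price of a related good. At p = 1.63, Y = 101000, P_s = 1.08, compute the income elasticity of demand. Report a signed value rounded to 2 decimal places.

At the given values, q = 815.5 − 129(1.63) − 0.00437(101000) + 470(1.08) = 671.46.
∂q/∂Y = -0.00437.
E = (-0.00437) × (101000/671.46) = -0.6573…

-0.66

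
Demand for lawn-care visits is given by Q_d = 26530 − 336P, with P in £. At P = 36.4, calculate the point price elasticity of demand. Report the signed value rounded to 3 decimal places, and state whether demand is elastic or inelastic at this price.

dQ_d/dP = −336. At P = 36.4, Q_d = 26530 − 336(36.4) = 14299.6.
Ed = (dQ_d/dP)·(P/Q_d) = −336 × (36.4/14299.6) = -0.85529…
|Ed| = 0.855 < 1, so demand is inelastic.

-0.855; inelastic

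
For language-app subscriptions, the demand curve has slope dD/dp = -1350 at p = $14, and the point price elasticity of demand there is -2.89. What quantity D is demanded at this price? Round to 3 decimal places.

6539.792

Ed = (dD/dp)·(p/D) ⇒ D = (dD/dp)·p/Ed = (-1350)·14/(-2.89) = 6539.79238…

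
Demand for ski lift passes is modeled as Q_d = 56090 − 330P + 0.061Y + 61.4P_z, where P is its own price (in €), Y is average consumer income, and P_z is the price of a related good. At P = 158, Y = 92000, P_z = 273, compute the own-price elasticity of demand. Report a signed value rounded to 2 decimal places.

At the given values, Q_d = 56090 − 330(158) + 0.061(92000) + 61.4(273) = 26324.2.
∂Q_d/∂P = −330.
E = (-330) × (158/26324.2) = -1.9806…

-1.98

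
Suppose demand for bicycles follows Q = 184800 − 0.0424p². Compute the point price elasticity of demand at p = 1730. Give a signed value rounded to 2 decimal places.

dQ/dp = −2·0.0424·p = -146.704. At p = 1730, Q = 57901.04.
Ed = (dQ/dp)·(p/Q) = (-146.704) × (1730/57901.04) = -4.3833…

-4.38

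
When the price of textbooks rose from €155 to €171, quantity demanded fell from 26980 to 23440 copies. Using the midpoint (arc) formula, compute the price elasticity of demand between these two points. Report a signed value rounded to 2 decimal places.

%ΔQ = (23440 − 26980) / [(26980 + 23440)/2] = -3540/25210 = -0.140420…
%ΔP = (171 − 155) / [(155 + 171)/2] = 16/163 = 0.098159…
Arc Ed = %ΔQ / %ΔP = (-3540/25210) / (16/163) = -1.4305…

-1.43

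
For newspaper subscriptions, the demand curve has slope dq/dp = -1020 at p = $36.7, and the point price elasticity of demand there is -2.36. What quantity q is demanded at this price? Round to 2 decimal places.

Ed = (dq/dp)·(p/q) ⇒ q = (dq/dp)·p/Ed = (-1020)·36.7/(-2.36) = 15861.8644…

15861.86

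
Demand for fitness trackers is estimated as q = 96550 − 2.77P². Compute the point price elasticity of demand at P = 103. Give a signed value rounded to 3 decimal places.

dq/dP = −2·2.77·P = -570.62. At P = 103, q = 67163.07.
Ed = (dq/dP)·(P/q) = (-570.62) × (103/67163.07) = -0.87509…

-0.875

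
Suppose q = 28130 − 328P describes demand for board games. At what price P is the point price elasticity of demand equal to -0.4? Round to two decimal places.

Ed = −328P/(28130 − 328P). Set this equal to -0.4:
328P = 0.4·(28130 − 328P) ⇒ 328P(1 + 0.4) = 0.4·28130
P = 0.4·28130 / (328·1.4) = 24.5034…

24.50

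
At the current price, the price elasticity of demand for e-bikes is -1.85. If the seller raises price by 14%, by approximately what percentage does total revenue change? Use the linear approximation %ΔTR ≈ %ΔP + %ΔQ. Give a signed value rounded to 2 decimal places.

%ΔQ ≈ Ed × %ΔP = (-1.85) × (+14%) = -25.9000%
%ΔTR ≈ %ΔP + %ΔQ = (+14%) + (-25.9000%) = -11.9000%

-11.90%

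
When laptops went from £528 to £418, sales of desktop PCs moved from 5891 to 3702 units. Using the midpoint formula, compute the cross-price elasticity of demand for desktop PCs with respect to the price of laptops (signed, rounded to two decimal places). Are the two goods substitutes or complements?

1.96; substitutes

%ΔQ_{desktop PCs} = (3702 − 5891)/avg = -2189/4796.5 = -0.456374…
%ΔP_{laptops} = (418 − 528)/avg = -110/473 = -0.232558…
E_cross = (-2189/4796.5) / (-110/473) = 1.9624…
E_cross > 0 ⇒ the goods are substitutes.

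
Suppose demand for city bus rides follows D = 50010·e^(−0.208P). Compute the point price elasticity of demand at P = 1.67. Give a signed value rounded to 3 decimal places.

dD/dP = −0.208·D = -7349.6. At P = 1.67, D = 35334.6.
Ed = (dD/dP)·(P/D) = (-7349.6) × (1.67/35334.6) = -0.34736

-0.347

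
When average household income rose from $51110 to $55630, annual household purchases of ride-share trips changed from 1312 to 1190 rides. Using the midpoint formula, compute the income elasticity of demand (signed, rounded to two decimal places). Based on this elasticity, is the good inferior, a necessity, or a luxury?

-1.15; inferior

%ΔQ = (1190 − 1312)/[( 1312 + 1190)/2] = -122/1251 = -0.097521…
%ΔIncome = (55630 − 51110)/[( 51110 + 55630)/2] = 4520/53370 = 0.084691…
E_income = (-122/1251) / (4520/53370) = -1.1514…
E_income < 0 ⇒ inferior good.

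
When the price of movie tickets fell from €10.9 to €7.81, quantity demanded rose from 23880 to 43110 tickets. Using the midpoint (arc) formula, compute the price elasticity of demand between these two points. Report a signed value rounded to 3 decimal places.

%ΔQ = (43110 − 23880) / [(23880 + 43110)/2] = 19230/33495 = 0.574115…
%ΔP = (7.81 − 10.9) / [(10.9 + 7.81)/2] = -3.09/9.355 = -0.330304…
Arc Ed = %ΔQ / %ΔP = (19230/33495) / (-3.09/9.355) = -1.73813…

-1.738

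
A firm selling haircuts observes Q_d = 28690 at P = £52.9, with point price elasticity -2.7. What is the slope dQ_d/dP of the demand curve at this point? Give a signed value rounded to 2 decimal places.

Ed = (dQ_d/dP)·(P/Q_d) ⇒ dQ_d/dP = Ed·Q_d/P = (-2.7)·28690/52.9 = -1464.3289…

-1464.33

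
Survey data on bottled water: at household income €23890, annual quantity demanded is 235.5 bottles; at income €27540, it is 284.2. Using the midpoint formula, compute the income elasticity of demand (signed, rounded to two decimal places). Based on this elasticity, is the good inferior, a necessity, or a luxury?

1.32; luxury

%ΔQ = (284.2 − 235.5)/[( 235.5 + 284.2)/2] = 48.7/259.85 = 0.187415…
%ΔIncome = (27540 − 23890)/[( 23890 + 27540)/2] = 3650/25715 = 0.141940…
E_income = (48.7/259.85) / (3650/25715) = 1.3203…
E_income > 1 ⇒ normal good, luxury.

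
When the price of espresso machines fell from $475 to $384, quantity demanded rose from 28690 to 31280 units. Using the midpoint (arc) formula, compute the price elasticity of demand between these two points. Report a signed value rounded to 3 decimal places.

-0.408

%ΔQ = (31280 − 28690) / [(28690 + 31280)/2] = 2590/29985 = 0.086376…
%ΔP = (384 − 475) / [(475 + 384)/2] = -91/429.5 = -0.211874…
Arc Ed = %ΔQ / %ΔP = (2590/29985) / (-91/429.5) = -0.40767…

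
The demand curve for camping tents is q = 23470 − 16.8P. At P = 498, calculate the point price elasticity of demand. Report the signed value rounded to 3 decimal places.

dq/dP = −16.8. At P = 498, q = 23470 − 16.8(498) = 15103.6.
Ed = (dq/dP)·(P/q) = −16.8 × (498/15103.6) = -0.55393…

-0.554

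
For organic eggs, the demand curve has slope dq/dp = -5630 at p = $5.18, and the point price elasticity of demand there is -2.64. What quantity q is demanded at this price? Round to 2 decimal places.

11046.74

Ed = (dq/dp)·(p/q) ⇒ q = (dq/dp)·p/Ed = (-5630)·5.18/(-2.64) = 11046.7424…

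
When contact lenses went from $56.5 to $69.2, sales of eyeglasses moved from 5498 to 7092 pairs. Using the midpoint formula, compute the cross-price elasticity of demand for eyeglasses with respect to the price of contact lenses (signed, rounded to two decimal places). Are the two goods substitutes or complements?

1.25; substitutes

%ΔQ_{eyeglasses} = (7092 − 5498)/avg = 1594/6295 = 0.253216…
%ΔP_{contact lenses} = (69.2 − 56.5)/avg = 12.7/62.85 = 0.202068…
E_cross = (1594/6295) / (12.7/62.85) = 1.2531…
E_cross > 0 ⇒ the goods are substitutes.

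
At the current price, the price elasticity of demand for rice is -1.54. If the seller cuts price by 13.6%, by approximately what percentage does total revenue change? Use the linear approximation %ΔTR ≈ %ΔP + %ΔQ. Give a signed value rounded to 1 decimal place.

%ΔQ ≈ Ed × %ΔP = (-1.54) × (-13.6%) = +20.9440%
%ΔTR ≈ %ΔP + %ΔQ = (-13.6%) + (+20.9440%) = +7.3440%

+7.3%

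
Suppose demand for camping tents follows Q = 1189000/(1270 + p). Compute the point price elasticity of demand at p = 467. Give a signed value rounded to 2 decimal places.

-0.27

dQ/dp = −1189000/(1270 + p)² = -0.394078. At p = 467, Q = 684.514.
Ed = (dQ/dp)·(p/Q) = (-0.394078) × (467/684.514) = -0.2688…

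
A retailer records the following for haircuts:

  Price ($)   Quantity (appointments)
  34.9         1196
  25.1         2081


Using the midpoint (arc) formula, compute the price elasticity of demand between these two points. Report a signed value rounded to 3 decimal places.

%ΔQ = (2081 − 1196) / [(1196 + 2081)/2] = 885/1638.5 = 0.540128…
%ΔP = (25.1 − 34.9) / [(34.9 + 25.1)/2] = -9.8/30 = -0.326666…
Arc Ed = %ΔQ / %ΔP = (885/1638.5) / (-9.8/30) = -1.65345…

-1.653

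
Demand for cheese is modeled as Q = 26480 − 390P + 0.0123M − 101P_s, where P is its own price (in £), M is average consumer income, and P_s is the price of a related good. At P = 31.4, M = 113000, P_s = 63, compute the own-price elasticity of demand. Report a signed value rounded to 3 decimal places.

At the given values, Q = 26480 − 390(31.4) + 0.0123(113000) − 101(63) = 9260.9.
∂Q/∂P = −390.
E = (-390) × (31.4/9260.9) = -1.32233…

-1.322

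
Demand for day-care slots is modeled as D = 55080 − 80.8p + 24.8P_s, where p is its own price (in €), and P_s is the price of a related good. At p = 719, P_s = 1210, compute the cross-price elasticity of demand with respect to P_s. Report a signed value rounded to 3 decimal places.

1.112

At the given values, D = 55080 − 80.8(719) + 24.8(1210) = 26992.8.
∂D/∂P_s = 24.8.
E = (24.8) × (1210/26992.8) = 1.11170…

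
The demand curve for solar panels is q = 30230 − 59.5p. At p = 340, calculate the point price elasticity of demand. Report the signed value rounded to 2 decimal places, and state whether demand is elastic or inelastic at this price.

dq/dp = −59.5. At p = 340, q = 30230 − 59.5(340) = 10000.
Ed = (dq/dp)·(p/q) = −59.5 × (340/10000) = -2.023
|Ed| = 2.02 > 1, so demand is elastic.

-2.02; elastic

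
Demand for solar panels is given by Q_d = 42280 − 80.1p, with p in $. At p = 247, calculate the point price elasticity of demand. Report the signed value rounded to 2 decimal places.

-0.88

dQ_d/dp = −80.1. At p = 247, Q_d = 42280 − 80.1(247) = 22495.3.
Ed = (dQ_d/dp)·(p/Q_d) = −80.1 × (247/22495.3) = -0.8795…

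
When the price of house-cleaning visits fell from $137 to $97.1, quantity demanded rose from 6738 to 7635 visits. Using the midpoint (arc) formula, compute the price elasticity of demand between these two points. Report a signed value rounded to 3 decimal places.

-0.366

%ΔQ = (7635 − 6738) / [(6738 + 7635)/2] = 897/7186.5 = 0.124817…
%ΔP = (97.1 − 137) / [(137 + 97.1)/2] = -39.9/117.05 = -0.340879…
Arc Ed = %ΔQ / %ΔP = (897/7186.5) / (-39.9/117.05) = -0.36616…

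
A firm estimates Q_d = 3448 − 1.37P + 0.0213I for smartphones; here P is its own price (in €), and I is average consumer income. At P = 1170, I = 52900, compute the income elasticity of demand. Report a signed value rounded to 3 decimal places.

At the given values, Q_d = 3448 − 1.37(1170) + 0.0213(52900) = 2971.87.
∂Q_d/∂I = 0.0213.
E = (0.0213) × (52900/2971.87) = 0.37914…

0.379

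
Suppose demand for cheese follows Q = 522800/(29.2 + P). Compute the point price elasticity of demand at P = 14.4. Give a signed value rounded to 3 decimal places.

-0.330

dQ/dP = −522800/(29.2 + P)² = -275.019. At P = 14.4, Q = 11990.8.
Ed = (dQ/dP)·(P/Q) = (-275.019) × (14.4/11990.8) = -0.33027…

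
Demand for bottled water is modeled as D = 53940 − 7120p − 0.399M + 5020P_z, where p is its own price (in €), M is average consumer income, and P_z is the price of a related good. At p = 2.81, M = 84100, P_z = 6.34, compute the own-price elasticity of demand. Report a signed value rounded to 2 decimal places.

-0.62

At the given values, D = 53940 − 7120(2.81) − 0.399(84100) + 5020(6.34) = 32203.7.
∂D/∂p = −7120.
E = (-7120) × (2.81/32203.7) = -0.6212…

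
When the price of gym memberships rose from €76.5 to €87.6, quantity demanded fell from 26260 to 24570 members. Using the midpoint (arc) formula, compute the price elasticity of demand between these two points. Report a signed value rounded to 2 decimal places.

-0.49

%ΔQ = (24570 − 26260) / [(26260 + 24570)/2] = -1690/25415 = -0.066496…
%ΔP = (87.6 − 76.5) / [(76.5 + 87.6)/2] = 11.1/82.05 = 0.135283…
Arc Ed = %ΔQ / %ΔP = (-1690/25415) / (11.1/82.05) = -0.4915…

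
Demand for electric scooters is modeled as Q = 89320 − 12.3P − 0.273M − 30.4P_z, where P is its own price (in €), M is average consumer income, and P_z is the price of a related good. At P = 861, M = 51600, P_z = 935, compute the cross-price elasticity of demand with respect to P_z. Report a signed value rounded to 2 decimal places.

At the given values, Q = 89320 − 12.3(861) − 0.273(51600) − 30.4(935) = 36218.9.
∂Q/∂P_z = -30.4.
E = (-30.4) × (935/36218.9) = -0.7847…

-0.78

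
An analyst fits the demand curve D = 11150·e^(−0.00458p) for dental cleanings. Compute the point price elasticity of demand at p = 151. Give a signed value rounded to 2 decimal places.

-0.69

dD/dp = −0.00458·D = -25.5735. At p = 151, D = 5583.74.
Ed = (dD/dp)·(p/D) = (-25.5735) × (151/5583.74) = -0.6915…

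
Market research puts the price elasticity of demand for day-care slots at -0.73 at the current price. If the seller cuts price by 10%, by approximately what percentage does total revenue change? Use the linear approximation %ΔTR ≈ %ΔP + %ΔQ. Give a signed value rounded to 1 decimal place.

-2.7%

%ΔQ ≈ Ed × %ΔP = (-0.73) × (-10%) = +7.3000%
%ΔTR ≈ %ΔP + %ΔQ = (-10%) + (+7.3000%) = -2.7000%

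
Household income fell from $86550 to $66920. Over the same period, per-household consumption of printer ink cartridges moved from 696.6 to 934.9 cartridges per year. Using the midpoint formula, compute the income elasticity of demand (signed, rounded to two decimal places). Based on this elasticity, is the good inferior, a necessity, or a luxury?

%ΔQ = (934.9 − 696.6)/[( 696.6 + 934.9)/2] = 238.3/815.75 = 0.292123…
%ΔIncome = (66920 − 86550)/[( 86550 + 66920)/2] = -19630/76735 = -0.255815…
E_income = (238.3/815.75) / (-19630/76735) = -1.1419…
E_income < 0 ⇒ inferior good.

-1.14; inferior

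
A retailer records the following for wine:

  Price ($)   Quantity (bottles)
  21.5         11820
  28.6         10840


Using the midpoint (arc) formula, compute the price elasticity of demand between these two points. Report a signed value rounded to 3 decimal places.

-0.305

%ΔQ = (10840 − 11820) / [(11820 + 10840)/2] = -980/11330 = -0.086496…
%ΔP = (28.6 − 21.5) / [(21.5 + 28.6)/2] = 7.1/25.05 = 0.283433…
Arc Ed = %ΔQ / %ΔP = (-980/11330) / (7.1/25.05) = -0.30517…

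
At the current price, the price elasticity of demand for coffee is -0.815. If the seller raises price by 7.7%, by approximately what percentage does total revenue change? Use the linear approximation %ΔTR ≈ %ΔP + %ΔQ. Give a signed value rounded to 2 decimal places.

+1.42%

%ΔQ ≈ Ed × %ΔP = (-0.815) × (+7.7%) = -6.2755%
%ΔTR ≈ %ΔP + %ΔQ = (+7.7%) + (-6.2755%) = +1.4245%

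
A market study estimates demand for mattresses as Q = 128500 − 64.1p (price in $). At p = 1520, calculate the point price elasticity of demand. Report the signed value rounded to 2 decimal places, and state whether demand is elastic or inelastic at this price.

-3.14; elastic

dQ/dp = −64.1. At p = 1520, Q = 128500 − 64.1(1520) = 31068.
Ed = (dQ/dp)·(p/Q) = −64.1 × (1520/31068) = -3.1360…
|Ed| = 3.14 > 1, so demand is elastic.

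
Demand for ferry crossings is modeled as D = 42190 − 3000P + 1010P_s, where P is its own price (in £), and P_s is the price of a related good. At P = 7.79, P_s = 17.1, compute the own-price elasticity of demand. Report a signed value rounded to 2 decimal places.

At the given values, D = 42190 − 3000(7.79) + 1010(17.1) = 36091.
∂D/∂P = −3000.
E = (-3000) × (7.79/36091) = -0.6475…

-0.65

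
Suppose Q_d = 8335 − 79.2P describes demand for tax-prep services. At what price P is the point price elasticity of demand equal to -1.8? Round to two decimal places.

67.65

Ed = −79.2P/(8335 − 79.2P). Set this equal to -1.8:
79.2P = 1.8·(8335 − 79.2P) ⇒ 79.2P(1 + 1.8) = 1.8·8335
P = 1.8·8335 / (79.2·2.8) = 67.6542…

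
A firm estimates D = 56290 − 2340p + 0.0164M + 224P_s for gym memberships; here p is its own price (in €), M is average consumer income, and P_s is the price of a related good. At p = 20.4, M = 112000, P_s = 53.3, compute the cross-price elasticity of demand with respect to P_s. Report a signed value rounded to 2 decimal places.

At the given values, D = 56290 − 2340(20.4) + 0.0164(112000) + 224(53.3) = 22330.
∂D/∂P_s = 224.
E = (224) × (53.3/22330) = 0.5346…

0.53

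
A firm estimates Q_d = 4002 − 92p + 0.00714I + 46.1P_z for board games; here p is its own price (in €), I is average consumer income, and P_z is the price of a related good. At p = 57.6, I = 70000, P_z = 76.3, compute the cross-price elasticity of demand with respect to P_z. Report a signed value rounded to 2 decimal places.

At the given values, Q_d = 4002 − 92(57.6) + 0.00714(70000) + 46.1(76.3) = 2720.03.
∂Q_d/∂P_z = 46.1.
E = (46.1) × (76.3/2720.03) = 1.2931…

1.29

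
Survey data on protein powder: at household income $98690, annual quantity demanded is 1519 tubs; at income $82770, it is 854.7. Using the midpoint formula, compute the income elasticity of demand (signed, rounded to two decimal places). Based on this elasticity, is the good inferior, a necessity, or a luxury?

%ΔQ = (854.7 − 1519)/[( 1519 + 854.7)/2] = -664.3/1186.85 = -0.559716…
%ΔIncome = (82770 − 98690)/[( 98690 + 82770)/2] = -15920/90730 = -0.175465…
E_income = (-664.3/1186.85) / (-15920/90730) = 3.1898…
E_income > 1 ⇒ normal good, luxury.

3.19; luxury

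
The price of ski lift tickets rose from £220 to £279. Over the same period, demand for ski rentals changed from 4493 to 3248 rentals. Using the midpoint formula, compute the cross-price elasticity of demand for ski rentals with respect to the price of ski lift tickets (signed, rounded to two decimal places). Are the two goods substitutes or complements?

%ΔQ_{ski rentals} = (3248 − 4493)/avg = -1245/3870.5 = -0.321663…
%ΔP_{ski lift tickets} = (279 − 220)/avg = 59/249.5 = 0.236472…
E_cross = (-1245/3870.5) / (59/249.5) = -1.3602…
E_cross < 0 ⇒ the goods are complements.

-1.36; complements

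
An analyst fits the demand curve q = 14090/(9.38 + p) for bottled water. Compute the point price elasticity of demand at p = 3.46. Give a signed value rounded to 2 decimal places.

-0.27

dq/dp = −14090/(9.38 + p)² = -85.4636. At p = 3.46, q = 1097.35.
Ed = (dq/dp)·(p/q) = (-85.4636) × (3.46/1097.35) = -0.2694…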